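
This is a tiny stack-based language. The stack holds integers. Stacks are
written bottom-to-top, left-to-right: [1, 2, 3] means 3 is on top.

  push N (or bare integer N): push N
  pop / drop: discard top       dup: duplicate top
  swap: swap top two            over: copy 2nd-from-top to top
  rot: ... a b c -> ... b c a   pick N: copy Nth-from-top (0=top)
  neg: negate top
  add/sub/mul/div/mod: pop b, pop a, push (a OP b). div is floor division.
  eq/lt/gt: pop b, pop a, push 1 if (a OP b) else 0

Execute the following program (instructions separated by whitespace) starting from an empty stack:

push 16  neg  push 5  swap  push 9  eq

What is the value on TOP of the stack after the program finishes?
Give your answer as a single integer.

After 'push 16': [16]
After 'neg': [-16]
After 'push 5': [-16, 5]
After 'swap': [5, -16]
After 'push 9': [5, -16, 9]
After 'eq': [5, 0]

Answer: 0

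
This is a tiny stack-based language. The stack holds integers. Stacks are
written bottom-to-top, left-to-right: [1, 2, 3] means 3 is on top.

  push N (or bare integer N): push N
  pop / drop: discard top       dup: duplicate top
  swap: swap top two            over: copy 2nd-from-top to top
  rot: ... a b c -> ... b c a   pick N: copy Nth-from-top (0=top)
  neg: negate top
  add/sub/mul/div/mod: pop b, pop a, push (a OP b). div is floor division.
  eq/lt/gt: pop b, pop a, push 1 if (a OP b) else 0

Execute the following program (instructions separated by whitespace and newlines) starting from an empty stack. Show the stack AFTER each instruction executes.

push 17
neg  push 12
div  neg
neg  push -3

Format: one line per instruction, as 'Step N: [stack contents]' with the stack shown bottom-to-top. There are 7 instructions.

Step 1: [17]
Step 2: [-17]
Step 3: [-17, 12]
Step 4: [-2]
Step 5: [2]
Step 6: [-2]
Step 7: [-2, -3]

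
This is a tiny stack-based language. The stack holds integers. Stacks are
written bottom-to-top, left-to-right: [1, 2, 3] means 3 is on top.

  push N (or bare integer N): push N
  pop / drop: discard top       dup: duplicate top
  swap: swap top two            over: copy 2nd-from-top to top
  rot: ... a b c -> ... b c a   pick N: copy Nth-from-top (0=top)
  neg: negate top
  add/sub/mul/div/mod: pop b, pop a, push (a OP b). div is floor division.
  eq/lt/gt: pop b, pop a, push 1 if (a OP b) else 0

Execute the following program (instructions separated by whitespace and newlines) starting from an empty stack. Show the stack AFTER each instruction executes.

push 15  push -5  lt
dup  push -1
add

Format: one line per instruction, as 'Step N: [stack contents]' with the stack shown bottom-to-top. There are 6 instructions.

Step 1: [15]
Step 2: [15, -5]
Step 3: [0]
Step 4: [0, 0]
Step 5: [0, 0, -1]
Step 6: [0, -1]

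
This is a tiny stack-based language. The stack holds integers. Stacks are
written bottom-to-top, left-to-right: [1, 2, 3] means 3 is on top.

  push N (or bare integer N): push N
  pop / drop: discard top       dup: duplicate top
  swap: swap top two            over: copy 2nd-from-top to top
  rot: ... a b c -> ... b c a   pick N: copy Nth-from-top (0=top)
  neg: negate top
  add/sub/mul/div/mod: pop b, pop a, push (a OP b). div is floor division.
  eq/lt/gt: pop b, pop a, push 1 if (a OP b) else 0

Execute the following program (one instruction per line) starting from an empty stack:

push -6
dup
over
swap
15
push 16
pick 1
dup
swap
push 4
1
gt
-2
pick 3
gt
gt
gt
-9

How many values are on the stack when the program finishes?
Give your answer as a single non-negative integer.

After 'push -6': stack = [-6] (depth 1)
After 'dup': stack = [-6, -6] (depth 2)
After 'over': stack = [-6, -6, -6] (depth 3)
After 'swap': stack = [-6, -6, -6] (depth 3)
After 'push 15': stack = [-6, -6, -6, 15] (depth 4)
After 'push 16': stack = [-6, -6, -6, 15, 16] (depth 5)
After 'pick 1': stack = [-6, -6, -6, 15, 16, 15] (depth 6)
After 'dup': stack = [-6, -6, -6, 15, 16, 15, 15] (depth 7)
After 'swap': stack = [-6, -6, -6, 15, 16, 15, 15] (depth 7)
After 'push 4': stack = [-6, -6, -6, 15, 16, 15, 15, 4] (depth 8)
After 'push 1': stack = [-6, -6, -6, 15, 16, 15, 15, 4, 1] (depth 9)
After 'gt': stack = [-6, -6, -6, 15, 16, 15, 15, 1] (depth 8)
After 'push -2': stack = [-6, -6, -6, 15, 16, 15, 15, 1, -2] (depth 9)
After 'pick 3': stack = [-6, -6, -6, 15, 16, 15, 15, 1, -2, 15] (depth 10)
After 'gt': stack = [-6, -6, -6, 15, 16, 15, 15, 1, 0] (depth 9)
After 'gt': stack = [-6, -6, -6, 15, 16, 15, 15, 1] (depth 8)
After 'gt': stack = [-6, -6, -6, 15, 16, 15, 1] (depth 7)
After 'push -9': stack = [-6, -6, -6, 15, 16, 15, 1, -9] (depth 8)

Answer: 8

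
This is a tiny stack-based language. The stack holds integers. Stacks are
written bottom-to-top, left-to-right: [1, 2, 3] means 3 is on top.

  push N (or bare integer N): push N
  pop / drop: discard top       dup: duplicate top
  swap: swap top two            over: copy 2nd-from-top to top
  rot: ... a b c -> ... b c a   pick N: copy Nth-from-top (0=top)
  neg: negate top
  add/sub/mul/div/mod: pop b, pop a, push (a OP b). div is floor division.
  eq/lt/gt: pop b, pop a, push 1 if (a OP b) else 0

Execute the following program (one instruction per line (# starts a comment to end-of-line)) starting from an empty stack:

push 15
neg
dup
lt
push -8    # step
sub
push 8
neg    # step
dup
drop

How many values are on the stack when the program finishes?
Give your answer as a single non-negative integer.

Answer: 2

Derivation:
After 'push 15': stack = [15] (depth 1)
After 'neg': stack = [-15] (depth 1)
After 'dup': stack = [-15, -15] (depth 2)
After 'lt': stack = [0] (depth 1)
After 'push -8': stack = [0, -8] (depth 2)
After 'sub': stack = [8] (depth 1)
After 'push 8': stack = [8, 8] (depth 2)
After 'neg': stack = [8, -8] (depth 2)
After 'dup': stack = [8, -8, -8] (depth 3)
After 'drop': stack = [8, -8] (depth 2)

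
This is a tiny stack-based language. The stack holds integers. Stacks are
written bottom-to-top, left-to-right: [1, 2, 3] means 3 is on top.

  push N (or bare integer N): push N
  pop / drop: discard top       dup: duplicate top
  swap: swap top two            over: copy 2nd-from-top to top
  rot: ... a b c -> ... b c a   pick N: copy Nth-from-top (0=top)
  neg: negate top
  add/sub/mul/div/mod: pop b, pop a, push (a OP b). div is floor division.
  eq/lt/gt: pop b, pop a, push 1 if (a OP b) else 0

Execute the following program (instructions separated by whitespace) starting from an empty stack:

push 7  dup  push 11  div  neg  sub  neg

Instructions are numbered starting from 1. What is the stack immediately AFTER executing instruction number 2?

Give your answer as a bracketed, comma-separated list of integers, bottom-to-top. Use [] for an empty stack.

Step 1 ('push 7'): [7]
Step 2 ('dup'): [7, 7]

Answer: [7, 7]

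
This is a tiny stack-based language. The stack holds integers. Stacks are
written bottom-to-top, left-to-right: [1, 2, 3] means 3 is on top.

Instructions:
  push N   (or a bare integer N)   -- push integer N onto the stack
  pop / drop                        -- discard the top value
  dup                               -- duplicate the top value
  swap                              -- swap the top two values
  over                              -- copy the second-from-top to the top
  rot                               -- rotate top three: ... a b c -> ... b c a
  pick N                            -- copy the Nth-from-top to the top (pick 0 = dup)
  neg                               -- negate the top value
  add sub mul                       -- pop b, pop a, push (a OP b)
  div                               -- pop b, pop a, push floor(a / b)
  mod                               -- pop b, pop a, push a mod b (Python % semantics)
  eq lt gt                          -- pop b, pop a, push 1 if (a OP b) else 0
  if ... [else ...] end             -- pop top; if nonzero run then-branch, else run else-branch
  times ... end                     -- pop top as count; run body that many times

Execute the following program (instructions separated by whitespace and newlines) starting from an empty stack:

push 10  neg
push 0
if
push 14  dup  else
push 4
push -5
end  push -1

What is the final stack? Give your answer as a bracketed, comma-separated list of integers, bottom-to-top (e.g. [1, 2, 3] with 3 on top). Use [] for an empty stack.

After 'push 10': [10]
After 'neg': [-10]
After 'push 0': [-10, 0]
After 'if': [-10]
After 'push 4': [-10, 4]
After 'push -5': [-10, 4, -5]
After 'push -1': [-10, 4, -5, -1]

Answer: [-10, 4, -5, -1]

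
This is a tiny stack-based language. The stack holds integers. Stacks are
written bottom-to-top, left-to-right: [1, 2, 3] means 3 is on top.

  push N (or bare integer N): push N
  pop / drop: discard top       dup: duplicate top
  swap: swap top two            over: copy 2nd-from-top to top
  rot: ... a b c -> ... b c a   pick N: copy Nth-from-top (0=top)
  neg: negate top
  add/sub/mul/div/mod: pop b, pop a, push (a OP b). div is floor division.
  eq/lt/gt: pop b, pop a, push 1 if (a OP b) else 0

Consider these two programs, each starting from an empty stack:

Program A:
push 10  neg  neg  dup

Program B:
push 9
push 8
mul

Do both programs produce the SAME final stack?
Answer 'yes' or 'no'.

Program A trace:
  After 'push 10': [10]
  After 'neg': [-10]
  After 'neg': [10]
  After 'dup': [10, 10]
Program A final stack: [10, 10]

Program B trace:
  After 'push 9': [9]
  After 'push 8': [9, 8]
  After 'mul': [72]
Program B final stack: [72]
Same: no

Answer: no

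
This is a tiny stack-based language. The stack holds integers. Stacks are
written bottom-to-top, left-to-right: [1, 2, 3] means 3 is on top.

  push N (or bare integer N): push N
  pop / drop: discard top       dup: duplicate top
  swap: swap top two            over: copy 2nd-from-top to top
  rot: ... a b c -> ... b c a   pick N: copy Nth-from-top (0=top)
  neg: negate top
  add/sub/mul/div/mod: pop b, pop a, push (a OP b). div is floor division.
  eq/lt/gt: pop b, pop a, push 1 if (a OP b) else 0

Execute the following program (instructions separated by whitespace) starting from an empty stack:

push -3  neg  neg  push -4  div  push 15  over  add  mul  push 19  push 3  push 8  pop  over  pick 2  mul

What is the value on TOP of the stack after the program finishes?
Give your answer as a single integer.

Answer: 361

Derivation:
After 'push -3': [-3]
After 'neg': [3]
After 'neg': [-3]
After 'push -4': [-3, -4]
After 'div': [0]
After 'push 15': [0, 15]
After 'over': [0, 15, 0]
After 'add': [0, 15]
After 'mul': [0]
After 'push 19': [0, 19]
After 'push 3': [0, 19, 3]
After 'push 8': [0, 19, 3, 8]
After 'pop': [0, 19, 3]
After 'over': [0, 19, 3, 19]
After 'pick 2': [0, 19, 3, 19, 19]
After 'mul': [0, 19, 3, 361]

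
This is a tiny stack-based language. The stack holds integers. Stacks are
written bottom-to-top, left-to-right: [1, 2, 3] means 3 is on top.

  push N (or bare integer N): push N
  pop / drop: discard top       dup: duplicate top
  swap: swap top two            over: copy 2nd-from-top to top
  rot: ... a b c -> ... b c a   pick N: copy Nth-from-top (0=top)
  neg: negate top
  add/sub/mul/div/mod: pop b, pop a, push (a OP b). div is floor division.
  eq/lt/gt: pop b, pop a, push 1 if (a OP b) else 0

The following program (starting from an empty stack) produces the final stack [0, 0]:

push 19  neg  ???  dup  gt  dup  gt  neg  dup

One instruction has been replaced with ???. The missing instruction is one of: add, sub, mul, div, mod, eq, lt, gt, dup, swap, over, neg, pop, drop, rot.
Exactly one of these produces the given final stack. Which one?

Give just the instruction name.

Stack before ???: [-19]
Stack after ???:  [19]
The instruction that transforms [-19] -> [19] is: neg

Answer: neg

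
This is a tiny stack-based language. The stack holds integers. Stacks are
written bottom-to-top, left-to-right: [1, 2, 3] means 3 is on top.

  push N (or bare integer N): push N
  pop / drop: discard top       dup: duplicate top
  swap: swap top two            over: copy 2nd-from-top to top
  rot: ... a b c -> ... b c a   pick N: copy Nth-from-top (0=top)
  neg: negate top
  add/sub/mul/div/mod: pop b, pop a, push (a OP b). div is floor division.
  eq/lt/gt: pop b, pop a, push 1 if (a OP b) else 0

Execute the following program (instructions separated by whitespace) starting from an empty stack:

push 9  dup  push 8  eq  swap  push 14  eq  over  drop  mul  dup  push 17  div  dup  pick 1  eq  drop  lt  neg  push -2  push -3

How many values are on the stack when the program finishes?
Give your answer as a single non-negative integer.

Answer: 3

Derivation:
After 'push 9': stack = [9] (depth 1)
After 'dup': stack = [9, 9] (depth 2)
After 'push 8': stack = [9, 9, 8] (depth 3)
After 'eq': stack = [9, 0] (depth 2)
After 'swap': stack = [0, 9] (depth 2)
After 'push 14': stack = [0, 9, 14] (depth 3)
After 'eq': stack = [0, 0] (depth 2)
After 'over': stack = [0, 0, 0] (depth 3)
After 'drop': stack = [0, 0] (depth 2)
After 'mul': stack = [0] (depth 1)
  ...
After 'push 17': stack = [0, 0, 17] (depth 3)
After 'div': stack = [0, 0] (depth 2)
After 'dup': stack = [0, 0, 0] (depth 3)
After 'pick 1': stack = [0, 0, 0, 0] (depth 4)
After 'eq': stack = [0, 0, 1] (depth 3)
After 'drop': stack = [0, 0] (depth 2)
After 'lt': stack = [0] (depth 1)
After 'neg': stack = [0] (depth 1)
After 'push -2': stack = [0, -2] (depth 2)
After 'push -3': stack = [0, -2, -3] (depth 3)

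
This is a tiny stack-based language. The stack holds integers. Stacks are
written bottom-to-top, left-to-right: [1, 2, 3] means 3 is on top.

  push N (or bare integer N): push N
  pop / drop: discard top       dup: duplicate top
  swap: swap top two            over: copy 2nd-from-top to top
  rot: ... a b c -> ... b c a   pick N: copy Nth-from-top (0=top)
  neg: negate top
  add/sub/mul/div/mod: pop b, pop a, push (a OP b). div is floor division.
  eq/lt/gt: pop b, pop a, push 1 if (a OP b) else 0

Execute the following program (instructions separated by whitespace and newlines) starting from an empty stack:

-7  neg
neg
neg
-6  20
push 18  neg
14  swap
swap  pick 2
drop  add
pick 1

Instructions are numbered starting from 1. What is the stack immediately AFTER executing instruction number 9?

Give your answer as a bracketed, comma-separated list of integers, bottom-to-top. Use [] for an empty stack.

Answer: [7, -6, 20, -18, 14]

Derivation:
Step 1 ('-7'): [-7]
Step 2 ('neg'): [7]
Step 3 ('neg'): [-7]
Step 4 ('neg'): [7]
Step 5 ('-6'): [7, -6]
Step 6 ('20'): [7, -6, 20]
Step 7 ('push 18'): [7, -6, 20, 18]
Step 8 ('neg'): [7, -6, 20, -18]
Step 9 ('14'): [7, -6, 20, -18, 14]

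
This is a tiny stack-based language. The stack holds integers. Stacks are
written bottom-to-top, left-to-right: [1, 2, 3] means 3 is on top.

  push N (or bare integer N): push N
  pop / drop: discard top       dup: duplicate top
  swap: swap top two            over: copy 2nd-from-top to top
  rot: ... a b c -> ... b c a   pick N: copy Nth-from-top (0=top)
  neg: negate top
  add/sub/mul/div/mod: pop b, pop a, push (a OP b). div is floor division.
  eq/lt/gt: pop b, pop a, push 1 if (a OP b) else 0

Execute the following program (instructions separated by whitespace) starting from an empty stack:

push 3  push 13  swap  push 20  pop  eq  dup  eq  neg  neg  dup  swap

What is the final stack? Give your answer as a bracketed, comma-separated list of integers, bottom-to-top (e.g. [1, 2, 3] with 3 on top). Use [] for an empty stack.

After 'push 3': [3]
After 'push 13': [3, 13]
After 'swap': [13, 3]
After 'push 20': [13, 3, 20]
After 'pop': [13, 3]
After 'eq': [0]
After 'dup': [0, 0]
After 'eq': [1]
After 'neg': [-1]
After 'neg': [1]
After 'dup': [1, 1]
After 'swap': [1, 1]

Answer: [1, 1]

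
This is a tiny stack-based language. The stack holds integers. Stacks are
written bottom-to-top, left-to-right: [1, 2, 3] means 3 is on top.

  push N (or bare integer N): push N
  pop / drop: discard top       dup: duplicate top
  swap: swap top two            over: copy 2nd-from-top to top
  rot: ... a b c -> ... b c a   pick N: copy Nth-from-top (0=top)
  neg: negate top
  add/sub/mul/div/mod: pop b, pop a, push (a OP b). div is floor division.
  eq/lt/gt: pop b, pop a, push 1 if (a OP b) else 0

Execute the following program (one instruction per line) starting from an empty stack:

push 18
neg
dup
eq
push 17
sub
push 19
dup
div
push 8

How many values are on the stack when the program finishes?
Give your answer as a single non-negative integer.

Answer: 3

Derivation:
After 'push 18': stack = [18] (depth 1)
After 'neg': stack = [-18] (depth 1)
After 'dup': stack = [-18, -18] (depth 2)
After 'eq': stack = [1] (depth 1)
After 'push 17': stack = [1, 17] (depth 2)
After 'sub': stack = [-16] (depth 1)
After 'push 19': stack = [-16, 19] (depth 2)
After 'dup': stack = [-16, 19, 19] (depth 3)
After 'div': stack = [-16, 1] (depth 2)
After 'push 8': stack = [-16, 1, 8] (depth 3)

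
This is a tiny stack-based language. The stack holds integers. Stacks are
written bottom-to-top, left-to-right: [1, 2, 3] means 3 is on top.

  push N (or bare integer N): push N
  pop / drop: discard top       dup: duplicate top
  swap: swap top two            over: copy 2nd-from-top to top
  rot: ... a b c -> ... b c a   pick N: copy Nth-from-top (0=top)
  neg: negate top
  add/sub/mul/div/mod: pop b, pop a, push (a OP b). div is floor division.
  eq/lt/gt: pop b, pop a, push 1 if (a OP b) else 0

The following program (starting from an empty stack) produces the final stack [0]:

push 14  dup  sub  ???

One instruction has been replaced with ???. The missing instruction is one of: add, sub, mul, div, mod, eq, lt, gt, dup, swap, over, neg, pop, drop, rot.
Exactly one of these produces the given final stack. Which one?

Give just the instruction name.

Stack before ???: [0]
Stack after ???:  [0]
The instruction that transforms [0] -> [0] is: neg

Answer: neg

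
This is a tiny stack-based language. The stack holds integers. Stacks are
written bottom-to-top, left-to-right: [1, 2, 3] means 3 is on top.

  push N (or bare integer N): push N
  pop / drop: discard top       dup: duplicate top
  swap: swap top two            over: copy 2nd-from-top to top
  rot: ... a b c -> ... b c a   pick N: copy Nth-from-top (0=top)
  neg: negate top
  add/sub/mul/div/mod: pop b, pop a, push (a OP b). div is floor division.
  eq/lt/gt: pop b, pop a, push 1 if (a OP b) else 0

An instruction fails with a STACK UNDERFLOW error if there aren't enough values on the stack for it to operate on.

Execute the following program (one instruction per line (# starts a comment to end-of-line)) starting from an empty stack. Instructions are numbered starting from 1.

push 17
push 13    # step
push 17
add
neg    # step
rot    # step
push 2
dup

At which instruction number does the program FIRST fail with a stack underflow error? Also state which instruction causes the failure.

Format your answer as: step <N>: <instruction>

Step 1 ('push 17'): stack = [17], depth = 1
Step 2 ('push 13'): stack = [17, 13], depth = 2
Step 3 ('push 17'): stack = [17, 13, 17], depth = 3
Step 4 ('add'): stack = [17, 30], depth = 2
Step 5 ('neg'): stack = [17, -30], depth = 2
Step 6 ('rot'): needs 3 value(s) but depth is 2 — STACK UNDERFLOW

Answer: step 6: rot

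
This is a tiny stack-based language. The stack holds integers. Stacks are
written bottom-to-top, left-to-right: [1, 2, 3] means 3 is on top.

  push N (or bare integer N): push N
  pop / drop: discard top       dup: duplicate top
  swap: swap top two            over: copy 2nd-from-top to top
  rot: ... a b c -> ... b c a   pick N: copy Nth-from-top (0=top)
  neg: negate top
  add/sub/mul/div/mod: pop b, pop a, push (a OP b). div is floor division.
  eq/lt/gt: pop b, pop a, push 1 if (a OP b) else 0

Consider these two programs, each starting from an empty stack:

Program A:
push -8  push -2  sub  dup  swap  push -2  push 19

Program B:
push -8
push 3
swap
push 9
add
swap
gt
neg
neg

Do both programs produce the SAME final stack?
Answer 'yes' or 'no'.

Program A trace:
  After 'push -8': [-8]
  After 'push -2': [-8, -2]
  After 'sub': [-6]
  After 'dup': [-6, -6]
  After 'swap': [-6, -6]
  After 'push -2': [-6, -6, -2]
  After 'push 19': [-6, -6, -2, 19]
Program A final stack: [-6, -6, -2, 19]

Program B trace:
  After 'push -8': [-8]
  After 'push 3': [-8, 3]
  After 'swap': [3, -8]
  After 'push 9': [3, -8, 9]
  After 'add': [3, 1]
  After 'swap': [1, 3]
  After 'gt': [0]
  After 'neg': [0]
  After 'neg': [0]
Program B final stack: [0]
Same: no

Answer: no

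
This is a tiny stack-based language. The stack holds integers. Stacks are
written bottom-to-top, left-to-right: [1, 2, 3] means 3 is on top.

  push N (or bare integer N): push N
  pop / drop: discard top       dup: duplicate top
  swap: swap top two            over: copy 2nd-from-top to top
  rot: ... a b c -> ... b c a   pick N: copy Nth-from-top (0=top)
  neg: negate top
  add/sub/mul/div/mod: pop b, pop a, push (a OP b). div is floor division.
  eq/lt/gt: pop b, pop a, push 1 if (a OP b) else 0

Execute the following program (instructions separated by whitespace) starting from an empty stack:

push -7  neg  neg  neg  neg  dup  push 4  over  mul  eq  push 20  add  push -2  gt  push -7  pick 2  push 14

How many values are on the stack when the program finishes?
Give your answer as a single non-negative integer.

Answer: 5

Derivation:
After 'push -7': stack = [-7] (depth 1)
After 'neg': stack = [7] (depth 1)
After 'neg': stack = [-7] (depth 1)
After 'neg': stack = [7] (depth 1)
After 'neg': stack = [-7] (depth 1)
After 'dup': stack = [-7, -7] (depth 2)
After 'push 4': stack = [-7, -7, 4] (depth 3)
After 'over': stack = [-7, -7, 4, -7] (depth 4)
After 'mul': stack = [-7, -7, -28] (depth 3)
After 'eq': stack = [-7, 0] (depth 2)
After 'push 20': stack = [-7, 0, 20] (depth 3)
After 'add': stack = [-7, 20] (depth 2)
After 'push -2': stack = [-7, 20, -2] (depth 3)
After 'gt': stack = [-7, 1] (depth 2)
After 'push -7': stack = [-7, 1, -7] (depth 3)
After 'pick 2': stack = [-7, 1, -7, -7] (depth 4)
After 'push 14': stack = [-7, 1, -7, -7, 14] (depth 5)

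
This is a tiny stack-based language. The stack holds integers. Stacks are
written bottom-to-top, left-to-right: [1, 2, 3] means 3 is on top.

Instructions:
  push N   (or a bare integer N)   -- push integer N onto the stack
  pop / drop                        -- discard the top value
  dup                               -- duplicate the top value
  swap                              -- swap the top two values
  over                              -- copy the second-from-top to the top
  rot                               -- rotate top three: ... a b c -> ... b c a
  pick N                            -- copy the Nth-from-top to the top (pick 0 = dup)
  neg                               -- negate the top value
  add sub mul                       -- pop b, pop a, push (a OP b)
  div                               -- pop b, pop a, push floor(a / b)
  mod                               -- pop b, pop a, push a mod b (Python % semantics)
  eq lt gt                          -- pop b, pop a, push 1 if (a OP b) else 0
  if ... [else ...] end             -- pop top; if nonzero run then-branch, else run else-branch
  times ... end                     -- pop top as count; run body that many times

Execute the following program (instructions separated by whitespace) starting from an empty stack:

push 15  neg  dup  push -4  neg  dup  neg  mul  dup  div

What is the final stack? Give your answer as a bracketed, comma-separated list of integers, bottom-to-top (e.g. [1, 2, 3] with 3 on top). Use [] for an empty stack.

After 'push 15': [15]
After 'neg': [-15]
After 'dup': [-15, -15]
After 'push -4': [-15, -15, -4]
After 'neg': [-15, -15, 4]
After 'dup': [-15, -15, 4, 4]
After 'neg': [-15, -15, 4, -4]
After 'mul': [-15, -15, -16]
After 'dup': [-15, -15, -16, -16]
After 'div': [-15, -15, 1]

Answer: [-15, -15, 1]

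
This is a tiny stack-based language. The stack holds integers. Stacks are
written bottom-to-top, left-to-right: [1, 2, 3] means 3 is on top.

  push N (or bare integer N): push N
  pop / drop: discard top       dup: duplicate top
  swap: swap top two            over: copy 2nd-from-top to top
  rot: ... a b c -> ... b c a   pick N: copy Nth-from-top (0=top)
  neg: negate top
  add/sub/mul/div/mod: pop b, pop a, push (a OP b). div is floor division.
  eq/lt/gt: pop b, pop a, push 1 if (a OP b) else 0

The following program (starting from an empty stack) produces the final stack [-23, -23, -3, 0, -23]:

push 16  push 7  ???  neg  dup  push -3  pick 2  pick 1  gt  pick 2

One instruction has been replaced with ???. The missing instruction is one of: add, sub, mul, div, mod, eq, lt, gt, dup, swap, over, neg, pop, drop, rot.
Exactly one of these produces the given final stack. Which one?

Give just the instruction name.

Answer: add

Derivation:
Stack before ???: [16, 7]
Stack after ???:  [23]
The instruction that transforms [16, 7] -> [23] is: add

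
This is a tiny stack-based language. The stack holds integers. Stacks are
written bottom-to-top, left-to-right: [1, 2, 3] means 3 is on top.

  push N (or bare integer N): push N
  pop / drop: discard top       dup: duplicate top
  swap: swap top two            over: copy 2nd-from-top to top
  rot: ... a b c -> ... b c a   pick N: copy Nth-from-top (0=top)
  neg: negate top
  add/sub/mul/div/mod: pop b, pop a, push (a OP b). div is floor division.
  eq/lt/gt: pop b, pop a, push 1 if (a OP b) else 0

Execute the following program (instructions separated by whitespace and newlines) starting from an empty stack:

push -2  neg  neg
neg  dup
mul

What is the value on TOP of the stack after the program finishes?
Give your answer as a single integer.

After 'push -2': [-2]
After 'neg': [2]
After 'neg': [-2]
After 'neg': [2]
After 'dup': [2, 2]
After 'mul': [4]

Answer: 4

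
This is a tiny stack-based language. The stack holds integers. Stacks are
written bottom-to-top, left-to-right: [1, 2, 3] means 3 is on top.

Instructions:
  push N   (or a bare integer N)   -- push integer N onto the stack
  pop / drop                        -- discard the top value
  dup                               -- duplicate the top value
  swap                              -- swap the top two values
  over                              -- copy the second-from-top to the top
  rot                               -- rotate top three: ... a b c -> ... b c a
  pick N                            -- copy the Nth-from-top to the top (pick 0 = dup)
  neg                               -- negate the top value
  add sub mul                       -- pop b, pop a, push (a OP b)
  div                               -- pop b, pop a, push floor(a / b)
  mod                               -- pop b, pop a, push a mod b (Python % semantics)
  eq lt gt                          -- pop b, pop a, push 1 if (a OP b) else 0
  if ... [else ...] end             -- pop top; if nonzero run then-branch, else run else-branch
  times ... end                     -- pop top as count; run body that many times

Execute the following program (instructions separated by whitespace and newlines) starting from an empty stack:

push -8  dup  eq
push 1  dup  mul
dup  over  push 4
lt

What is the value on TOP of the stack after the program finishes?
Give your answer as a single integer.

Answer: 1

Derivation:
After 'push -8': [-8]
After 'dup': [-8, -8]
After 'eq': [1]
After 'push 1': [1, 1]
After 'dup': [1, 1, 1]
After 'mul': [1, 1]
After 'dup': [1, 1, 1]
After 'over': [1, 1, 1, 1]
After 'push 4': [1, 1, 1, 1, 4]
After 'lt': [1, 1, 1, 1]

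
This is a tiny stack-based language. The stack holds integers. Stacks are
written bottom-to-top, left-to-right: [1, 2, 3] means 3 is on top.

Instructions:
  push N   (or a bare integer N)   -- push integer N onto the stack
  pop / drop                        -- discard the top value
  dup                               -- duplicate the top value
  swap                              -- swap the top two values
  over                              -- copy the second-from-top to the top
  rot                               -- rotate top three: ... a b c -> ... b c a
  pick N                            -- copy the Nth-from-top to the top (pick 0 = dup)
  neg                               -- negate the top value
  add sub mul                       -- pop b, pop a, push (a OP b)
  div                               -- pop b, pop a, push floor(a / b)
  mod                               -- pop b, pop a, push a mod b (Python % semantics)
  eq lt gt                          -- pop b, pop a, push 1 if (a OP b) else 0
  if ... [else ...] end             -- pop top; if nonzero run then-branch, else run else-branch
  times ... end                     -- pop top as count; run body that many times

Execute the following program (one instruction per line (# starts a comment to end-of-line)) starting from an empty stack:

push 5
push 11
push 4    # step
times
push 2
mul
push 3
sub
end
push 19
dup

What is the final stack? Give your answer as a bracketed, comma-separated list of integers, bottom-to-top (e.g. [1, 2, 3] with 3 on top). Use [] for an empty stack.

After 'push 5': [5]
After 'push 11': [5, 11]
After 'push 4': [5, 11, 4]
After 'times': [5, 11]
After 'push 2': [5, 11, 2]
After 'mul': [5, 22]
After 'push 3': [5, 22, 3]
After 'sub': [5, 19]
After 'push 2': [5, 19, 2]
After 'mul': [5, 38]
After 'push 3': [5, 38, 3]
After 'sub': [5, 35]
After 'push 2': [5, 35, 2]
After 'mul': [5, 70]
After 'push 3': [5, 70, 3]
After 'sub': [5, 67]
After 'push 2': [5, 67, 2]
After 'mul': [5, 134]
After 'push 3': [5, 134, 3]
After 'sub': [5, 131]
After 'push 19': [5, 131, 19]
After 'dup': [5, 131, 19, 19]

Answer: [5, 131, 19, 19]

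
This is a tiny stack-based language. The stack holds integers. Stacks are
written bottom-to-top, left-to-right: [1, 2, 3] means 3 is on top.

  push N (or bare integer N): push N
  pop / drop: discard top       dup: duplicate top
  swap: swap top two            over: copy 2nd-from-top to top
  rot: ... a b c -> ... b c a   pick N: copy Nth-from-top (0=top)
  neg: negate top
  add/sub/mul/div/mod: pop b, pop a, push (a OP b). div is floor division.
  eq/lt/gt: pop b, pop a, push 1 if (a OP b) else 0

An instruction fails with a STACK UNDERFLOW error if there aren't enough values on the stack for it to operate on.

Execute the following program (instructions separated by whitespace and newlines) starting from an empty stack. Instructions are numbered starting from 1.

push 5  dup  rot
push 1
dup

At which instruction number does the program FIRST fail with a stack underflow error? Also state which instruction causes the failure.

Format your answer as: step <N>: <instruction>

Answer: step 3: rot

Derivation:
Step 1 ('push 5'): stack = [5], depth = 1
Step 2 ('dup'): stack = [5, 5], depth = 2
Step 3 ('rot'): needs 3 value(s) but depth is 2 — STACK UNDERFLOW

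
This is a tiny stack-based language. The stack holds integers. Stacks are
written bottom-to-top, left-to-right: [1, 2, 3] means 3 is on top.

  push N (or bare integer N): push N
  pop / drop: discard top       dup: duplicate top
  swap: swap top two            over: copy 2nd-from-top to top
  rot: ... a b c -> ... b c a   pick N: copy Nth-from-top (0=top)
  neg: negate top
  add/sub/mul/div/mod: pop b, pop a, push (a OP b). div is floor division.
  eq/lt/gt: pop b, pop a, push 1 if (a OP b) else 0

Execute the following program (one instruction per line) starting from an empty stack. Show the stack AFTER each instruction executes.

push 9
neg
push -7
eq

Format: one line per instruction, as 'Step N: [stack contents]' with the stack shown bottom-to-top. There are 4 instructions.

Step 1: [9]
Step 2: [-9]
Step 3: [-9, -7]
Step 4: [0]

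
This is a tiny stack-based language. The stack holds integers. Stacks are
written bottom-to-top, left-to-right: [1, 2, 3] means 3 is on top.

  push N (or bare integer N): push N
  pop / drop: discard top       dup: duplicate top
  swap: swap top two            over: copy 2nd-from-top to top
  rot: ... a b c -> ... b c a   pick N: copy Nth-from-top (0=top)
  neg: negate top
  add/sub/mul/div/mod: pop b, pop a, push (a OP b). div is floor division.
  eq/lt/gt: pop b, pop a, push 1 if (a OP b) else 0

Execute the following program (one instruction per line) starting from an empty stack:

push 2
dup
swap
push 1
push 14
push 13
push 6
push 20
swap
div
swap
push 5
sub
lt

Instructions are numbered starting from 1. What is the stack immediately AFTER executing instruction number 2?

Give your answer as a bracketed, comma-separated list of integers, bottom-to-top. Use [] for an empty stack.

Answer: [2, 2]

Derivation:
Step 1 ('push 2'): [2]
Step 2 ('dup'): [2, 2]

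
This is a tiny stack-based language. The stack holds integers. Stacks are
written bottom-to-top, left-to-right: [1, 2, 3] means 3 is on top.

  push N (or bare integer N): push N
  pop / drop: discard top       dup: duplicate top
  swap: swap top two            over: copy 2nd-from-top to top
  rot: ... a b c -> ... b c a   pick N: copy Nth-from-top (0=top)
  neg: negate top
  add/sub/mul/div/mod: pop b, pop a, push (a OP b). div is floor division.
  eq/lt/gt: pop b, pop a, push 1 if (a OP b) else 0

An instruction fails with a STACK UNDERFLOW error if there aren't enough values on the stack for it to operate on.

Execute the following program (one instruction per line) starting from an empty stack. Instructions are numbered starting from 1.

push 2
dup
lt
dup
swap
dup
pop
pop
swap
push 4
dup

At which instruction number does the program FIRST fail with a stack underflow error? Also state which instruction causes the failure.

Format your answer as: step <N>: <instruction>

Answer: step 9: swap

Derivation:
Step 1 ('push 2'): stack = [2], depth = 1
Step 2 ('dup'): stack = [2, 2], depth = 2
Step 3 ('lt'): stack = [0], depth = 1
Step 4 ('dup'): stack = [0, 0], depth = 2
Step 5 ('swap'): stack = [0, 0], depth = 2
Step 6 ('dup'): stack = [0, 0, 0], depth = 3
Step 7 ('pop'): stack = [0, 0], depth = 2
Step 8 ('pop'): stack = [0], depth = 1
Step 9 ('swap'): needs 2 value(s) but depth is 1 — STACK UNDERFLOW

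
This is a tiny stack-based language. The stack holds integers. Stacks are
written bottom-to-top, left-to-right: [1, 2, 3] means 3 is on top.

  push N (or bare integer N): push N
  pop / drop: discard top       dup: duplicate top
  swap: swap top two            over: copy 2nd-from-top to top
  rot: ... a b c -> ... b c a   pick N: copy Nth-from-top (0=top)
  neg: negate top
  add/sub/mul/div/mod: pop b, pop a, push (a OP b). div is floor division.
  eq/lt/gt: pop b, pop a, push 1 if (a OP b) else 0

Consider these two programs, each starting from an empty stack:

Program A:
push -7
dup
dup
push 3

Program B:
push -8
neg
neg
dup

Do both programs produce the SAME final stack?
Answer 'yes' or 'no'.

Program A trace:
  After 'push -7': [-7]
  After 'dup': [-7, -7]
  After 'dup': [-7, -7, -7]
  After 'push 3': [-7, -7, -7, 3]
Program A final stack: [-7, -7, -7, 3]

Program B trace:
  After 'push -8': [-8]
  After 'neg': [8]
  After 'neg': [-8]
  After 'dup': [-8, -8]
Program B final stack: [-8, -8]
Same: no

Answer: no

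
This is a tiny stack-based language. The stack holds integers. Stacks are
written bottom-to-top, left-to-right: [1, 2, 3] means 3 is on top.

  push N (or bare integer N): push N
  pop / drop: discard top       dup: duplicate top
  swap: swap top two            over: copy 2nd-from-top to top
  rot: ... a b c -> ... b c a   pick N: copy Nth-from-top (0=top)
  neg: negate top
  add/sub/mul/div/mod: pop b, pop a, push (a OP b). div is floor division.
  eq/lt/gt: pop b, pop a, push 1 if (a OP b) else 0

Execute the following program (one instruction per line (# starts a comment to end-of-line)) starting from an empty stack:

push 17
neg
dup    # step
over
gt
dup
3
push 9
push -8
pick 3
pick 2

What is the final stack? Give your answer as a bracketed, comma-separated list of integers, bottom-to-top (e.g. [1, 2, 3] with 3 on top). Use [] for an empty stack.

Answer: [-17, 0, 0, 3, 9, -8, 0, 9]

Derivation:
After 'push 17': [17]
After 'neg': [-17]
After 'dup': [-17, -17]
After 'over': [-17, -17, -17]
After 'gt': [-17, 0]
After 'dup': [-17, 0, 0]
After 'push 3': [-17, 0, 0, 3]
After 'push 9': [-17, 0, 0, 3, 9]
After 'push -8': [-17, 0, 0, 3, 9, -8]
After 'pick 3': [-17, 0, 0, 3, 9, -8, 0]
After 'pick 2': [-17, 0, 0, 3, 9, -8, 0, 9]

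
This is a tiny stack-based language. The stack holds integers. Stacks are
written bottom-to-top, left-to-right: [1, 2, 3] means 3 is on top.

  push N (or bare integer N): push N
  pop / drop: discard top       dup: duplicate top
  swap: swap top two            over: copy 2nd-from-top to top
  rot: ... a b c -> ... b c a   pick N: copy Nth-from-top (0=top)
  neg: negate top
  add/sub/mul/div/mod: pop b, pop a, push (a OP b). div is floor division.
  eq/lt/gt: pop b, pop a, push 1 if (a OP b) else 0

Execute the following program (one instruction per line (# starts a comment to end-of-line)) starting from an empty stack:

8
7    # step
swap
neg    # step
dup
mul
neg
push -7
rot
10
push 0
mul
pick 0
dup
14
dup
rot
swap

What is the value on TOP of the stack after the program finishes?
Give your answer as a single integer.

Answer: 14

Derivation:
After 'push 8': [8]
After 'push 7': [8, 7]
After 'swap': [7, 8]
After 'neg': [7, -8]
After 'dup': [7, -8, -8]
After 'mul': [7, 64]
After 'neg': [7, -64]
After 'push -7': [7, -64, -7]
After 'rot': [-64, -7, 7]
After 'push 10': [-64, -7, 7, 10]
After 'push 0': [-64, -7, 7, 10, 0]
After 'mul': [-64, -7, 7, 0]
After 'pick 0': [-64, -7, 7, 0, 0]
After 'dup': [-64, -7, 7, 0, 0, 0]
After 'push 14': [-64, -7, 7, 0, 0, 0, 14]
After 'dup': [-64, -7, 7, 0, 0, 0, 14, 14]
After 'rot': [-64, -7, 7, 0, 0, 14, 14, 0]
After 'swap': [-64, -7, 7, 0, 0, 14, 0, 14]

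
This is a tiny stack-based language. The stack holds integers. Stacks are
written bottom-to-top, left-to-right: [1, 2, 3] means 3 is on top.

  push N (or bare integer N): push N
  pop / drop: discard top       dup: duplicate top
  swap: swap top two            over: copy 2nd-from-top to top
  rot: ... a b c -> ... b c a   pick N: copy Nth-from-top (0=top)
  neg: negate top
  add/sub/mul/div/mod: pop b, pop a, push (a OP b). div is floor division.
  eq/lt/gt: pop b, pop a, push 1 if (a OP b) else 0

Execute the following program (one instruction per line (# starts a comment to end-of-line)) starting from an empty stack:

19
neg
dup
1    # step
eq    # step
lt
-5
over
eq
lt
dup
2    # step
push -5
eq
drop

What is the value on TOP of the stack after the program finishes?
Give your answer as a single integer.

Answer: 0

Derivation:
After 'push 19': [19]
After 'neg': [-19]
After 'dup': [-19, -19]
After 'push 1': [-19, -19, 1]
After 'eq': [-19, 0]
After 'lt': [1]
After 'push -5': [1, -5]
After 'over': [1, -5, 1]
After 'eq': [1, 0]
After 'lt': [0]
After 'dup': [0, 0]
After 'push 2': [0, 0, 2]
After 'push -5': [0, 0, 2, -5]
After 'eq': [0, 0, 0]
After 'drop': [0, 0]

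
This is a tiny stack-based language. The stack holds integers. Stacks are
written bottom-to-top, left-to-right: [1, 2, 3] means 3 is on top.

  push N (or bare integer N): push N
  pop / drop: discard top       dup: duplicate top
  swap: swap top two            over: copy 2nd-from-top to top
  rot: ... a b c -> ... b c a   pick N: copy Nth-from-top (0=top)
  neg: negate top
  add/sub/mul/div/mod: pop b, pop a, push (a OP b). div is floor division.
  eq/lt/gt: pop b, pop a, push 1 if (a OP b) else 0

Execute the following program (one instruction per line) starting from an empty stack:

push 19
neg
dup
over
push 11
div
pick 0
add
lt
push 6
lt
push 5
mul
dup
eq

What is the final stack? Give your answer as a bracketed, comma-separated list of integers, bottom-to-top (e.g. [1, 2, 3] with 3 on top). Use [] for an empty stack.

After 'push 19': [19]
After 'neg': [-19]
After 'dup': [-19, -19]
After 'over': [-19, -19, -19]
After 'push 11': [-19, -19, -19, 11]
After 'div': [-19, -19, -2]
After 'pick 0': [-19, -19, -2, -2]
After 'add': [-19, -19, -4]
After 'lt': [-19, 1]
After 'push 6': [-19, 1, 6]
After 'lt': [-19, 1]
After 'push 5': [-19, 1, 5]
After 'mul': [-19, 5]
After 'dup': [-19, 5, 5]
After 'eq': [-19, 1]

Answer: [-19, 1]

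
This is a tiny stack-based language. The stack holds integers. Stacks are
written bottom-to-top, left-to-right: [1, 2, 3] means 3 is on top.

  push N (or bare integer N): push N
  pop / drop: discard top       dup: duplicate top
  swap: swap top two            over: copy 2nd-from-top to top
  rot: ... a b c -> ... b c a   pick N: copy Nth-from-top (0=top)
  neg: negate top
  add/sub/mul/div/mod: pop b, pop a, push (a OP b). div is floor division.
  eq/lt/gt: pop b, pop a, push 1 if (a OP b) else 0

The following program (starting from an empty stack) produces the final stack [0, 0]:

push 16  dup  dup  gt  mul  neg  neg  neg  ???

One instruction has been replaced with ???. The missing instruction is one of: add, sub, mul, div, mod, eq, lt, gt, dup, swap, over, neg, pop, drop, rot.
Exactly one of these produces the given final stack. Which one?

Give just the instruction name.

Stack before ???: [0]
Stack after ???:  [0, 0]
The instruction that transforms [0] -> [0, 0] is: dup

Answer: dup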